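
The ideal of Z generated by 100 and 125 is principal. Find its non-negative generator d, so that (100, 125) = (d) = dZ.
(100, 125) = (25); d = 25

In the PID Z, (a, b) is generated by gcd(a, b). Compute gcd(125, 100) with the extended Euclidean algorithm, tracking rows (r, s, t) with s·125 + t·100 = r:
  row A: (125, 1, 0)   [1·125 + 0·100 = 125]
  row B: (100, 0, 1)   [0·125 + 1·100 = 100]
  125 = 1·100 + 25   → row C = row A − 1·row B = (25, 1, −1)   [check: 1·125 − 1·100 = 25]
  100 = 4·25 + 0   → remainder 0, stop. gcd = 25 (last nonzero row C).
So gcd(100, 125) = 25, with Bézout identity 1·125 − 1·100 = 25. Containment (⊇): the Bézout identity exhibits 25 as an element of (100, 125), giving (25) ⊆ (100, 125). Containment (⊆): since 25 | 100 and 25 | 125 (100 = 25·4, 125 = 25·5), every Z-linear combination of 100 and 125 is divisible by 25, so (100, 125) ⊆ (25). Therefore (100, 125) = (25), d = 25.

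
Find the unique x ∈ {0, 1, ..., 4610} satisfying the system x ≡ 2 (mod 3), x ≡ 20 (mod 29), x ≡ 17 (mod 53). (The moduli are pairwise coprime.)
The moduli 3, 29, 53 are pairwise coprime, so by the CRT there is a unique solution mod 3·29·53 = 4611.
Solve by successive substitution. Start with x ≡ 2 (mod 3).
  Combine with x ≡ 20 (mod 29): write x = 2 + 3·t and require 2 + 3·t ≡ 20 (mod 29), i.e. 3·t ≡ 20 − 2 ≡ 18 (mod 29). Since 3^(−1) ≡ 10 (mod 29), t ≡ 10·18 ≡ 6 (mod 29). So x ≡ 2 + 3·6 = 20 (mod 87).
  Combine with x ≡ 17 (mod 53): write x = 20 + 87·t and require 20 + 87·t ≡ 17 (mod 53), i.e. 87·t ≡ 17 − 20 ≡ 50 (mod 53). Since 87^(−1) ≡ 39 (mod 53) (87 ≡ 34 (mod 53)), t ≡ 39·50 ≡ 42 (mod 53). So x ≡ 20 + 87·42 = 3674 (mod 4611).
Unique solution in [0, 4611): x = 3674.

Final answer: x ≡ 3674 (mod 4611); the representative in [0, 4611) is 3674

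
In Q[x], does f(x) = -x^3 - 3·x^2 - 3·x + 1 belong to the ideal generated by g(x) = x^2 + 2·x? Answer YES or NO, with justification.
In Q[x] the ideal (g) consists of all multiples of g, so f ∈ (g) iff g | f, i.e. iff the remainder of f on division by g is 0. Divide f by g (g is monic, so eliminate the leading term of the running remainder at each step):
  leading term -x^3: subtract (-x)·g(x) = -x^3 - 2·x^2, leaving -x^2 - 3·x + 1
  leading term -x^2: subtract (-1)·g(x) = -x^2 - 2·x, leaving 1 - x
The remainder r(x) = 1 - x ≠ 0 (and deg r < deg g), so g ∤ f, i.e. f ∉ (g).

Final answer: NO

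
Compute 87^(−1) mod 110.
Apply the extended Euclidean algorithm to (110, 87), tracking rows (r, s, t) with s·110 + t·87 = r. Each division r_prev = q·r_cur + r_new produces the new row as (previous row) − q·(current row):
  row A: (110, 1, 0)   [1·110 + 0·87 = 110]
  row B: (87, 0, 1)   [0·110 + 1·87 = 87]
  110 = 1·87 + 23   → row C = row A − 1·row B = (23, 1, −1)   [check: 1·110 − 1·87 = 23]
  87 = 3·23 + 18   → row D = row B − 3·row C = (18, −3, 4)   [check: −3·110 + 4·87 = 18]
  23 = 1·18 + 5   → row E = row C − 1·row D = (5, 4, −5)   [check: 4·110 − 5·87 = 5]
  18 = 3·5 + 3   → row F = row D − 3·row E = (3, −15, 19)   [check: −15·110 + 19·87 = 3]
  5 = 1·3 + 2   → row G = row E − 1·row F = (2, 19, −24)   [check: 19·110 − 24·87 = 2]
  3 = 1·2 + 1   → row H = row F − 1·row G = (1, −34, 43)   [check: −34·110 + 43·87 = 1]
  2 = 2·1 + 0   → remainder 0, stop. gcd = 1 (last nonzero row H).
The gcd is 1, so 87 is invertible mod 110. The last nonzero row gives −34·110 + 43·87 = 1, so t = 43. So 87^(−1) ≡ 43 (mod 110). Verify: 87 · 43 = 3741 ≡ 1 (mod 110). ✓

Final answer: 87^(−1) ≡ 43 (mod 110)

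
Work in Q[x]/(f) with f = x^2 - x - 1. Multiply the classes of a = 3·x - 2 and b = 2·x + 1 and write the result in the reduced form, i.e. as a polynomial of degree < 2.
First multiply in Q[x] without reducing: a · b = 6·x^2 - x - 2. Now divide by f(x) = x^2 - x - 1, eliminating the leading term at each step:
  leading term 6·x^2: subtract (6)·f(x) = 6·x^2 - 6·x - 6, leaving 5·x + 4
The degree is now < 2, so this is the remainder. Hence a · b ≡ 5·x + 4 in Q[x]/(f).

Final answer: a · b ≡ 5·x + 4 (mod f(x))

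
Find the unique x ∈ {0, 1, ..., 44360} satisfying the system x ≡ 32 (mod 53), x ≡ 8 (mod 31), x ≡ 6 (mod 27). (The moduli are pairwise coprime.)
x ≡ 17151 (mod 44361); the representative in [0, 44361) is 17151

The moduli 53, 31, 27 are pairwise coprime, so by the CRT there is a unique solution mod 53·31·27 = 44361.
Solve by successive substitution. Start with x ≡ 32 (mod 53).
  Combine with x ≡ 8 (mod 31): write x = 32 + 53·t and require 32 + 53·t ≡ 8 (mod 31), i.e. 53·t ≡ 8 − 32 ≡ 7 (mod 31). Since 53^(−1) ≡ 24 (mod 31) (53 ≡ 22 (mod 31)), t ≡ 24·7 ≡ 13 (mod 31). So x ≡ 32 + 53·13 = 721 (mod 1643).
  Combine with x ≡ 6 (mod 27): write x = 721 + 1643·t and require 721 + 1643·t ≡ 6 (mod 27), i.e. 1643·t ≡ 6 − 721 ≡ 14 (mod 27). Since 1643^(−1) ≡ 20 (mod 27) (1643 ≡ 23 (mod 27)), t ≡ 20·14 ≡ 10 (mod 27). So x ≡ 721 + 1643·10 = 17151 (mod 44361).
Unique solution in [0, 44361): x = 17151.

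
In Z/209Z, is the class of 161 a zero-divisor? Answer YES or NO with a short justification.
gcd(161, 209) = 1, so 161 is a unit in Z/209Z (it has a multiplicative inverse). A unit cannot be a zero-divisor: if 161·b ≡ 0 then multiplying both sides by 161^(−1) gives b ≡ 0. So 161 is not a zero-divisor.

Final answer: NO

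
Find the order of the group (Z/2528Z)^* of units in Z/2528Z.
|(Z/2528Z)^*| = 1248

(Z/2528Z)^* consists of the classes a with gcd(a, 2528) = 1, so its order is φ(2528). φ is multiplicative, with φ(p^e) = p^e − p^(e−1). Factorise 2528 = 2^5 · 79. Then
  φ(2528) = (2^5 − 2^4) · (79 − 1) = 16 · 78 = 1248.
Thus |(Z/2528Z)^*| = 1248.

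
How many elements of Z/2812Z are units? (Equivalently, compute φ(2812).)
An element a ∈ Z/2812Z is a unit iff gcd(a, 2812) = 1, so the number of units is φ(2812). φ is multiplicative, with φ(p^e) = p^e − p^(e−1). Factorise 2812 = 2^2 · 19 · 37. Then
  φ(2812) = (2^2 − 2^1) · (19 − 1) · (37 − 1) = 2 · 18 · 36 = 1296.

Final answer: Z/2812Z has φ(2812) = 1296 units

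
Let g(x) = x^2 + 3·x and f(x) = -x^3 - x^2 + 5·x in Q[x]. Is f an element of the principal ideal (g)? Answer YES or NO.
NO

In Q[x] the ideal (g) consists of all multiples of g, so f ∈ (g) iff g | f, i.e. iff the remainder of f on division by g is 0. Divide f by g (g is monic, so eliminate the leading term of the running remainder at each step):
  leading term -x^3: subtract (-x)·g(x) = -x^3 - 3·x^2, leaving 2·x^2 + 5·x
  leading term 2·x^2: subtract (2)·g(x) = 2·x^2 + 6·x, leaving -x
The remainder r(x) = -x ≠ 0 (and deg r < deg g), so g ∤ f, i.e. f ∉ (g).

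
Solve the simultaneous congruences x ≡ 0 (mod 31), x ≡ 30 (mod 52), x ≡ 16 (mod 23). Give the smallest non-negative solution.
x ≡ 11470 (mod 37076); the representative in [0, 37076) is 11470

The moduli 31, 52, 23 are pairwise coprime, so by the CRT there is a unique solution mod 31·52·23 = 37076.
Solve by successive substitution. Start with x ≡ 0 (mod 31).
  Combine with x ≡ 30 (mod 52): write x = 31·t and require 31·t ≡ 30 (mod 52). Since 31^(−1) ≡ 47 (mod 52), t ≡ 47·30 ≡ 6 (mod 52). So x ≡ 31·6 = 186 (mod 1612).
  Combine with x ≡ 16 (mod 23): write x = 186 + 1612·t and require 186 + 1612·t ≡ 16 (mod 23), i.e. 1612·t ≡ 16 − 186 ≡ 14 (mod 23). Since 1612^(−1) ≡ 12 (mod 23) (1612 ≡ 2 (mod 23)), t ≡ 12·14 ≡ 7 (mod 23). So x ≡ 186 + 1612·7 = 11470 (mod 37076).
Unique solution in [0, 37076): x = 11470.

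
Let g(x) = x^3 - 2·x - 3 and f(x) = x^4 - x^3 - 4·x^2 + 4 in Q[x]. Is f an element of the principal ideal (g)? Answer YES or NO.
NO

In Q[x] the ideal (g) consists of all multiples of g, so f ∈ (g) iff g | f, i.e. iff the remainder of f on division by g is 0. Divide f by g (g is monic, so eliminate the leading term of the running remainder at each step):
  leading term x^4: subtract (x)·g(x) = x^4 - 2·x^2 - 3·x, leaving -x^3 - 2·x^2 + 3·x + 4
  leading term -x^3: subtract (-1)·g(x) = -x^3 + 2·x + 3, leaving -2·x^2 + x + 1
The remainder r(x) = -2·x^2 + x + 1 ≠ 0 (and deg r < deg g), so g ∤ f, i.e. f ∉ (g).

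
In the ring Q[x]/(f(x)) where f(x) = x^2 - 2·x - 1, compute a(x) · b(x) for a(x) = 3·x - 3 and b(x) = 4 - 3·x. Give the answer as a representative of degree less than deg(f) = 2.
a · b ≡ 3·x - 21 (mod f(x))

First multiply in Q[x] without reducing: a · b = -9·x^2 + 21·x - 12. Now divide by f(x) = x^2 - 2·x - 1, eliminating the leading term at each step:
  leading term -9·x^2: subtract (-9)·f(x) = -9·x^2 + 18·x + 9, leaving 3·x - 21
The degree is now < 2, so this is the remainder. Hence a · b ≡ 3·x - 21 in Q[x]/(f).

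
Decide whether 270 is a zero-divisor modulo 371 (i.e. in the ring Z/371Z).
gcd(270, 371) = 1, so 270 is a unit in Z/371Z (it has a multiplicative inverse). A unit cannot be a zero-divisor: if 270·b ≡ 0 then multiplying both sides by 270^(−1) gives b ≡ 0. So 270 is not a zero-divisor.

Final answer: NO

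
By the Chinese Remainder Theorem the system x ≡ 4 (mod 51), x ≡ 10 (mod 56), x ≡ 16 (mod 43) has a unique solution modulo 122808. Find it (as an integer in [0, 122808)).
The moduli 51, 56, 43 are pairwise coprime, so by the CRT there is a unique solution mod 51·56·43 = 122808.
Solve by successive substitution. Start with x ≡ 4 (mod 51).
  Combine with x ≡ 10 (mod 56): write x = 4 + 51·t and require 4 + 51·t ≡ 10 (mod 56), i.e. 51·t ≡ 10 − 4 ≡ 6 (mod 56). Since 51^(−1) ≡ 11 (mod 56), t ≡ 11·6 ≡ 10 (mod 56). So x ≡ 4 + 51·10 = 514 (mod 2856).
  Combine with x ≡ 16 (mod 43): write x = 514 + 2856·t and require 514 + 2856·t ≡ 16 (mod 43), i.e. 2856·t ≡ 16 − 514 ≡ 18 (mod 43). Since 2856^(−1) ≡ 12 (mod 43) (2856 ≡ 18 (mod 43)), t ≡ 12·18 ≡ 1 (mod 43). So x ≡ 514 + 2856·1 = 3370 (mod 122808).
Unique solution in [0, 122808): x = 3370.

Final answer: x ≡ 3370 (mod 122808); the representative in [0, 122808) is 3370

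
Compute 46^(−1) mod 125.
46^(−1) ≡ 106 (mod 125)

Apply the extended Euclidean algorithm to (125, 46), tracking rows (r, s, t) with s·125 + t·46 = r. Each division r_prev = q·r_cur + r_new produces the new row as (previous row) − q·(current row):
  row A: (125, 1, 0)   [1·125 + 0·46 = 125]
  row B: (46, 0, 1)   [0·125 + 1·46 = 46]
  125 = 2·46 + 33   → row C = row A − 2·row B = (33, 1, −2)   [check: 1·125 − 2·46 = 33]
  46 = 1·33 + 13   → row D = row B − 1·row C = (13, −1, 3)   [check: −1·125 + 3·46 = 13]
  33 = 2·13 + 7   → row E = row C − 2·row D = (7, 3, −8)   [check: 3·125 − 8·46 = 7]
  13 = 1·7 + 6   → row F = row D − 1·row E = (6, −4, 11)   [check: −4·125 + 11·46 = 6]
  7 = 1·6 + 1   → row G = row E − 1·row F = (1, 7, −19)   [check: 7·125 − 19·46 = 1]
  6 = 6·1 + 0   → remainder 0, stop. gcd = 1 (last nonzero row G).
The gcd is 1, so 46 is invertible mod 125. The last nonzero row gives 7·125 − 19·46 = 1, so t = −19. So 46^(−1) ≡ −19 ≡ 106 (mod 125). Verify: 46 · 106 = 4876 ≡ 1 (mod 125). ✓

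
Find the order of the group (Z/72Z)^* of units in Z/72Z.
(Z/72Z)^* consists of the classes a with gcd(a, 72) = 1, so its order is φ(72). φ is multiplicative, with φ(p^e) = p^e − p^(e−1). Factorise 72 = 2^3 · 3^2. Then
  φ(72) = (2^3 − 2^2) · (3^2 − 3^1) = 4 · 6 = 24.
Thus |(Z/72Z)^*| = 24.

Final answer: |(Z/72Z)^*| = 24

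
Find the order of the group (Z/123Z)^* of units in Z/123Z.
|(Z/123Z)^*| = 80

(Z/123Z)^* consists of the classes a with gcd(a, 123) = 1, so its order is φ(123). φ is multiplicative, with φ(p^e) = p^e − p^(e−1). Factorise 123 = 3 · 41. Then
  φ(123) = (3 − 1) · (41 − 1) = 2 · 40 = 80.
Thus |(Z/123Z)^*| = 80.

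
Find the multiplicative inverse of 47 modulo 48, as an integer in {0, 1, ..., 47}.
47^(−1) ≡ 47 (mod 48)

Apply the extended Euclidean algorithm to (48, 47), tracking rows (r, s, t) with s·48 + t·47 = r. Each division r_prev = q·r_cur + r_new produces the new row as (previous row) − q·(current row):
  row A: (48, 1, 0)   [1·48 + 0·47 = 48]
  row B: (47, 0, 1)   [0·48 + 1·47 = 47]
  48 = 1·47 + 1   → row C = row A − 1·row B = (1, 1, −1)   [check: 1·48 − 1·47 = 1]
  47 = 47·1 + 0   → remainder 0, stop. gcd = 1 (last nonzero row C).
The gcd is 1, so 47 is invertible mod 48. The last nonzero row gives 1·48 − 1·47 = 1, so t = −1. So 47^(−1) ≡ −1 ≡ 47 (mod 48). Verify: 47 · 47 = 2209 ≡ 1 (mod 48). ✓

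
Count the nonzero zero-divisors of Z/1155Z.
In Z/1155Z each nonzero element is either a unit (gcd with 1155 is 1) or a zero-divisor (gcd > 1). The number of units is φ(1155): factorise 1155 = 3 · 5 · 7 · 11, so φ(1155) = (3 − 1) · (5 − 1) · (7 − 1) · (11 − 1) = 2 · 4 · 6 · 10 = 480. The nonzero elements number 1155 − 1 = 1154. Hence the nonzero zero-divisors number 1154 − 480 = 674.

Final answer: Z/1155Z has 674 nonzero zero-divisors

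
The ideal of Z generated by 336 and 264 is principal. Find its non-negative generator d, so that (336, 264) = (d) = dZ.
(336, 264) = (24); d = 24

In the PID Z, (a, b) is generated by gcd(a, b). Compute gcd(336, 264) with the extended Euclidean algorithm, tracking rows (r, s, t) with s·336 + t·264 = r:
  row A: (336, 1, 0)   [1·336 + 0·264 = 336]
  row B: (264, 0, 1)   [0·336 + 1·264 = 264]
  336 = 1·264 + 72   → row C = row A − 1·row B = (72, 1, −1)   [check: 1·336 − 1·264 = 72]
  264 = 3·72 + 48   → row D = row B − 3·row C = (48, −3, 4)   [check: −3·336 + 4·264 = 48]
  72 = 1·48 + 24   → row E = row C − 1·row D = (24, 4, −5)   [check: 4·336 − 5·264 = 24]
  48 = 2·24 + 0   → remainder 0, stop. gcd = 24 (last nonzero row E).
So gcd(336, 264) = 24, with Bézout identity 4·336 − 5·264 = 24. Containment (⊇): the Bézout identity exhibits 24 as an element of (336, 264), giving (24) ⊆ (336, 264). Containment (⊆): since 24 | 336 and 24 | 264 (336 = 24·14, 264 = 24·11), every Z-linear combination of 336 and 264 is divisible by 24, so (336, 264) ⊆ (24). Therefore (336, 264) = (24), d = 24.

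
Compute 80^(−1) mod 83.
80^(−1) ≡ 55 (mod 83)

Apply the extended Euclidean algorithm to (83, 80), tracking rows (r, s, t) with s·83 + t·80 = r. Each division r_prev = q·r_cur + r_new produces the new row as (previous row) − q·(current row):
  row A: (83, 1, 0)   [1·83 + 0·80 = 83]
  row B: (80, 0, 1)   [0·83 + 1·80 = 80]
  83 = 1·80 + 3   → row C = row A − 1·row B = (3, 1, −1)   [check: 1·83 − 1·80 = 3]
  80 = 26·3 + 2   → row D = row B − 26·row C = (2, −26, 27)   [check: −26·83 + 27·80 = 2]
  3 = 1·2 + 1   → row E = row C − 1·row D = (1, 27, −28)   [check: 27·83 − 28·80 = 1]
  2 = 2·1 + 0   → remainder 0, stop. gcd = 1 (last nonzero row E).
The gcd is 1, so 80 is invertible mod 83. The last nonzero row gives 27·83 − 28·80 = 1, so t = −28. So 80^(−1) ≡ −28 ≡ 55 (mod 83). Verify: 80 · 55 = 4400 ≡ 1 (mod 83). ✓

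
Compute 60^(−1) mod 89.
Apply the extended Euclidean algorithm to (89, 60), tracking rows (r, s, t) with s·89 + t·60 = r. Each division r_prev = q·r_cur + r_new produces the new row as (previous row) − q·(current row):
  row A: (89, 1, 0)   [1·89 + 0·60 = 89]
  row B: (60, 0, 1)   [0·89 + 1·60 = 60]
  89 = 1·60 + 29   → row C = row A − 1·row B = (29, 1, −1)   [check: 1·89 − 1·60 = 29]
  60 = 2·29 + 2   → row D = row B − 2·row C = (2, −2, 3)   [check: −2·89 + 3·60 = 2]
  29 = 14·2 + 1   → row E = row C − 14·row D = (1, 29, −43)   [check: 29·89 − 43·60 = 1]
  2 = 2·1 + 0   → remainder 0, stop. gcd = 1 (last nonzero row E).
The gcd is 1, so 60 is invertible mod 89. The last nonzero row gives 29·89 − 43·60 = 1, so t = −43. So 60^(−1) ≡ −43 ≡ 46 (mod 89). Verify: 60 · 46 = 2760 ≡ 1 (mod 89). ✓

Final answer: 60^(−1) ≡ 46 (mod 89)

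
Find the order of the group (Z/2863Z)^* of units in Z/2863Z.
|(Z/2863Z)^*| = 2448

(Z/2863Z)^* consists of the classes a with gcd(a, 2863) = 1, so its order is φ(2863). φ is multiplicative, with φ(p^e) = p^e − p^(e−1). Factorise 2863 = 7 · 409. Then
  φ(2863) = (7 − 1) · (409 − 1) = 6 · 408 = 2448.
Thus |(Z/2863Z)^*| = 2448.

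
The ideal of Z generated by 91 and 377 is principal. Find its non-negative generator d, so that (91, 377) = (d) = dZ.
In the PID Z, (a, b) is generated by gcd(a, b). Compute gcd(377, 91) with the extended Euclidean algorithm, tracking rows (r, s, t) with s·377 + t·91 = r:
  row A: (377, 1, 0)   [1·377 + 0·91 = 377]
  row B: (91, 0, 1)   [0·377 + 1·91 = 91]
  377 = 4·91 + 13   → row C = row A − 4·row B = (13, 1, −4)   [check: 1·377 − 4·91 = 13]
  91 = 7·13 + 0   → remainder 0, stop. gcd = 13 (last nonzero row C).
So gcd(91, 377) = 13, with Bézout identity 1·377 − 4·91 = 13. Containment (⊇): the Bézout identity exhibits 13 as an element of (91, 377), giving (13) ⊆ (91, 377). Containment (⊆): since 13 | 91 and 13 | 377 (91 = 13·7, 377 = 13·29), every Z-linear combination of 91 and 377 is divisible by 13, so (91, 377) ⊆ (13). Therefore (91, 377) = (13), d = 13.

Final answer: (91, 377) = (13); d = 13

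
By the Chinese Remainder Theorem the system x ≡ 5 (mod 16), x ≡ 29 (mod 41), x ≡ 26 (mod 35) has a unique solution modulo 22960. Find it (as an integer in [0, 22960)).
x ≡ 19381 (mod 22960); the representative in [0, 22960) is 19381

The moduli 16, 41, 35 are pairwise coprime, so by the CRT there is a unique solution mod 16·41·35 = 22960.
Solve by successive substitution. Start with x ≡ 5 (mod 16).
  Combine with x ≡ 29 (mod 41): write x = 5 + 16·t and require 5 + 16·t ≡ 29 (mod 41), i.e. 16·t ≡ 29 − 5 ≡ 24 (mod 41). Since 16^(−1) ≡ 18 (mod 41), t ≡ 18·24 ≡ 22 (mod 41). So x ≡ 5 + 16·22 = 357 (mod 656).
  Combine with x ≡ 26 (mod 35): write x = 357 + 656·t and require 357 + 656·t ≡ 26 (mod 35), i.e. 656·t ≡ 26 − 357 ≡ 19 (mod 35). Since 656^(−1) ≡ 31 (mod 35) (656 ≡ 26 (mod 35)), t ≡ 31·19 ≡ 29 (mod 35). So x ≡ 357 + 656·29 = 19381 (mod 22960).
Unique solution in [0, 22960): x = 19381.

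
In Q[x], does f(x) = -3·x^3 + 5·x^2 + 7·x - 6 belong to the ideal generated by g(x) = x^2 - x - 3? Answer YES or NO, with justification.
In Q[x] the ideal (g) consists of all multiples of g, so f ∈ (g) iff g | f, i.e. iff the remainder of f on division by g is 0. Divide f by g (g is monic, so eliminate the leading term of the running remainder at each step):
  leading term -3·x^3: subtract (-3·x)·g(x) = -3·x^3 + 3·x^2 + 9·x, leaving 2·x^2 - 2·x - 6
  leading term 2·x^2: subtract (2)·g(x) = 2·x^2 - 2·x - 6, leaving 0
The remainder is 0, so f(x) = g(x) · h(x) with h(x) = 2 - 3·x. Hence g | f, i.e. f ∈ (g).

Final answer: YES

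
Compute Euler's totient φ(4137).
φ(4137) = 2352

φ is multiplicative, with φ(p^e) = p^e − p^(e−1). Factorise 4137 = 3 · 7 · 197. Then
  φ(4137) = (3 − 1) · (7 − 1) · (197 − 1) = 2 · 6 · 196 = 2352.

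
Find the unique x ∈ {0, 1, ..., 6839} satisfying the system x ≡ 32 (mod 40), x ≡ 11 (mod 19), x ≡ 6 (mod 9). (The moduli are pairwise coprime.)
The moduli 40, 19, 9 are pairwise coprime, so by the CRT there is a unique solution mod 40·19·9 = 6840.
Solve by successive substitution. Start with x ≡ 32 (mod 40).
  Combine with x ≡ 11 (mod 19): write x = 32 + 40·t and require 32 + 40·t ≡ 11 (mod 19), i.e. 40·t ≡ 11 − 32 ≡ 17 (mod 19). Since 40^(−1) ≡ 10 (mod 19) (40 ≡ 2 (mod 19)), t ≡ 10·17 ≡ 18 (mod 19). So x ≡ 32 + 40·18 = 752 (mod 760).
  Combine with x ≡ 6 (mod 9): write x = 752 + 760·t and require 752 + 760·t ≡ 6 (mod 9), i.e. 760·t ≡ 6 − 752 ≡ 1 (mod 9). Since 760^(−1) ≡ 7 (mod 9) (760 ≡ 4 (mod 9)), t ≡ 7·1 ≡ 7 (mod 9). So x ≡ 752 + 760·7 = 6072 (mod 6840).
Unique solution in [0, 6840): x = 6072.

Final answer: x ≡ 6072 (mod 6840); the representative in [0, 6840) is 6072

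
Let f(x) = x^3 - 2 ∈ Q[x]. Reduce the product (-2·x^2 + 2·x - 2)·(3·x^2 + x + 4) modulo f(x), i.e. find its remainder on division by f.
a · b ≡ -12·x^2 - 6·x (mod f(x))

First multiply in Q[x] without reducing: a · b = -6·x^4 + 4·x^3 - 12·x^2 + 6·x - 8. Now divide by f(x) = x^3 - 2, eliminating the leading term at each step:
  leading term -6·x^4: subtract (-6·x)·f(x) = -6·x^4 + 12·x, leaving 4·x^3 - 12·x^2 - 6·x - 8
  leading term 4·x^3: subtract (4)·f(x) = 4·x^3 - 8, leaving -12·x^2 - 6·x
The degree is now < 3, so this is the remainder. Hence a · b ≡ -12·x^2 - 6·x in Q[x]/(f).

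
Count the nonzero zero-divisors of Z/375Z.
In Z/375Z each nonzero element is either a unit (gcd with 375 is 1) or a zero-divisor (gcd > 1). The number of units is φ(375): factorise 375 = 3 · 5^3, so φ(375) = (3 − 1) · (5^3 − 5^2) = 2 · 100 = 200. The nonzero elements number 375 − 1 = 374. Hence the nonzero zero-divisors number 374 − 200 = 174.

Final answer: Z/375Z has 174 nonzero zero-divisors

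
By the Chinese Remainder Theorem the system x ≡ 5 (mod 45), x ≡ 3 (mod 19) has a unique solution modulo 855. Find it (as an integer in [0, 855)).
x ≡ 725 (mod 855); the representative in [0, 855) is 725

The moduli 45, 19 are pairwise coprime, so by the CRT there is a unique solution mod 45·19 = 855.
Solve by successive substitution. Start with x ≡ 5 (mod 45).
  Combine with x ≡ 3 (mod 19): write x = 5 + 45·t and require 5 + 45·t ≡ 3 (mod 19), i.e. 45·t ≡ 3 − 5 ≡ 17 (mod 19). Since 45^(−1) ≡ 11 (mod 19) (45 ≡ 7 (mod 19)), t ≡ 11·17 ≡ 16 (mod 19). So x ≡ 5 + 45·16 = 725 (mod 855).
Unique solution in [0, 855): x = 725.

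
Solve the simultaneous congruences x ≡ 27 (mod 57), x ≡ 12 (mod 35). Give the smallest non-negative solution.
The moduli 57, 35 are pairwise coprime, so by the CRT there is a unique solution mod 57·35 = 1995.
Solve by successive substitution. Start with x ≡ 27 (mod 57).
  Combine with x ≡ 12 (mod 35): write x = 27 + 57·t and require 27 + 57·t ≡ 12 (mod 35), i.e. 57·t ≡ 12 − 27 ≡ 20 (mod 35). Since 57^(−1) ≡ 8 (mod 35) (57 ≡ 22 (mod 35)), t ≡ 8·20 ≡ 20 (mod 35). So x ≡ 27 + 57·20 = 1167 (mod 1995).
Unique solution in [0, 1995): x = 1167.

Final answer: x ≡ 1167 (mod 1995); the representative in [0, 1995) is 1167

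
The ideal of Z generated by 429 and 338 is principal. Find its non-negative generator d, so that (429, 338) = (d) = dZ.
In the PID Z, (a, b) is generated by gcd(a, b). Compute gcd(429, 338) with the extended Euclidean algorithm, tracking rows (r, s, t) with s·429 + t·338 = r:
  row A: (429, 1, 0)   [1·429 + 0·338 = 429]
  row B: (338, 0, 1)   [0·429 + 1·338 = 338]
  429 = 1·338 + 91   → row C = row A − 1·row B = (91, 1, −1)   [check: 1·429 − 1·338 = 91]
  338 = 3·91 + 65   → row D = row B − 3·row C = (65, −3, 4)   [check: −3·429 + 4·338 = 65]
  91 = 1·65 + 26   → row E = row C − 1·row D = (26, 4, −5)   [check: 4·429 − 5·338 = 26]
  65 = 2·26 + 13   → row F = row D − 2·row E = (13, −11, 14)   [check: −11·429 + 14·338 = 13]
  26 = 2·13 + 0   → remainder 0, stop. gcd = 13 (last nonzero row F).
So gcd(429, 338) = 13, with Bézout identity −11·429 + 14·338 = 13. Containment (⊇): the Bézout identity exhibits 13 as an element of (429, 338), giving (13) ⊆ (429, 338). Containment (⊆): since 13 | 429 and 13 | 338 (429 = 13·33, 338 = 13·26), every Z-linear combination of 429 and 338 is divisible by 13, so (429, 338) ⊆ (13). Therefore (429, 338) = (13), d = 13.

Final answer: (429, 338) = (13); d = 13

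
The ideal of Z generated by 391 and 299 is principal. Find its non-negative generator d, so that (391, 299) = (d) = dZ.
In the PID Z, (a, b) is generated by gcd(a, b). Compute gcd(391, 299) with the extended Euclidean algorithm, tracking rows (r, s, t) with s·391 + t·299 = r:
  row A: (391, 1, 0)   [1·391 + 0·299 = 391]
  row B: (299, 0, 1)   [0·391 + 1·299 = 299]
  391 = 1·299 + 92   → row C = row A − 1·row B = (92, 1, −1)   [check: 1·391 − 1·299 = 92]
  299 = 3·92 + 23   → row D = row B − 3·row C = (23, −3, 4)   [check: −3·391 + 4·299 = 23]
  92 = 4·23 + 0   → remainder 0, stop. gcd = 23 (last nonzero row D).
So gcd(391, 299) = 23, with Bézout identity −3·391 + 4·299 = 23. Containment (⊇): the Bézout identity exhibits 23 as an element of (391, 299), giving (23) ⊆ (391, 299). Containment (⊆): since 23 | 391 and 23 | 299 (391 = 23·17, 299 = 23·13), every Z-linear combination of 391 and 299 is divisible by 23, so (391, 299) ⊆ (23). Therefore (391, 299) = (23), d = 23.

Final answer: (391, 299) = (23); d = 23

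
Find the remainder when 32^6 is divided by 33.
1

Use repeated squaring. Binary(6) = 110. Walk through the bits of the exponent 6 left-to-right: at each bit after the leading one, square the running value, then multiply by 32 if the bit is 1 (always reducing mod 33):
  bit 1 = 1 (leading): start with 32.
  bit 2 = 1: square 32^2 = 1024 ≡ 1; bit is 1, so multiply 1·32 = 32 (mod 33).
  bit 3 = 0: square 32^2 = 1024 ≡ 1 (mod 33).
Final value: 32^6 ≡ 1 (mod 33).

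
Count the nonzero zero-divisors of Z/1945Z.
Z/1945Z has 392 nonzero zero-divisors

In Z/1945Z each nonzero element is either a unit (gcd with 1945 is 1) or a zero-divisor (gcd > 1). The number of units is φ(1945): factorise 1945 = 5 · 389, so φ(1945) = (5 − 1) · (389 − 1) = 4 · 388 = 1552. The nonzero elements number 1945 − 1 = 1944. Hence the nonzero zero-divisors number 1944 − 1552 = 392.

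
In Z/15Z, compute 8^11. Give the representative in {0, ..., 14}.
Use repeated squaring. Binary(11) = 1011. Walk through the bits of the exponent 11 left-to-right: at each bit after the leading one, square the running value, then multiply by 8 if the bit is 1 (always reducing mod 15):
  bit 1 = 1 (leading): start with 8.
  bit 2 = 0: square 8^2 = 64 ≡ 4 (mod 15).
  bit 3 = 1: square 4^2 = 16 ≡ 1; bit is 1, so multiply 1·8 = 8 (mod 15).
  bit 4 = 1: square 8^2 = 64 ≡ 4; bit is 1, so multiply 4·8 = 32 ≡ 2 (mod 15).
Final value: 8^11 ≡ 2 (mod 15).

Final answer: 2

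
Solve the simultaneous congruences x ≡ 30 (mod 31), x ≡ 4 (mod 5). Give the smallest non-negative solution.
The moduli 31, 5 are pairwise coprime, so by the CRT there is a unique solution mod 31·5 = 155.
Solve by successive substitution. Start with x ≡ 30 (mod 31).
  Combine with x ≡ 4 (mod 5): write x = 30 + 31·t and require 30 + 31·t ≡ 4 (mod 5), i.e. 31·t ≡ 4 − 30 ≡ 4 (mod 5). Since 31^(−1) ≡ 1 (mod 5) (31 ≡ 1 (mod 5)), t ≡ 1·4 ≡ 4 (mod 5). So x ≡ 30 + 31·4 = 154 (mod 155).
Unique solution in [0, 155): x = 154.

Final answer: x ≡ 154 (mod 155); the representative in [0, 155) is 154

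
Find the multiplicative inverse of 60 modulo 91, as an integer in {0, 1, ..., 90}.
60^(−1) ≡ 44 (mod 91)

Apply the extended Euclidean algorithm to (91, 60), tracking rows (r, s, t) with s·91 + t·60 = r. Each division r_prev = q·r_cur + r_new produces the new row as (previous row) − q·(current row):
  row A: (91, 1, 0)   [1·91 + 0·60 = 91]
  row B: (60, 0, 1)   [0·91 + 1·60 = 60]
  91 = 1·60 + 31   → row C = row A − 1·row B = (31, 1, −1)   [check: 1·91 − 1·60 = 31]
  60 = 1·31 + 29   → row D = row B − 1·row C = (29, −1, 2)   [check: −1·91 + 2·60 = 29]
  31 = 1·29 + 2   → row E = row C − 1·row D = (2, 2, −3)   [check: 2·91 − 3·60 = 2]
  29 = 14·2 + 1   → row F = row D − 14·row E = (1, −29, 44)   [check: −29·91 + 44·60 = 1]
  2 = 2·1 + 0   → remainder 0, stop. gcd = 1 (last nonzero row F).
The gcd is 1, so 60 is invertible mod 91. The last nonzero row gives −29·91 + 44·60 = 1, so t = 44. So 60^(−1) ≡ 44 (mod 91). Verify: 60 · 44 = 2640 ≡ 1 (mod 91). ✓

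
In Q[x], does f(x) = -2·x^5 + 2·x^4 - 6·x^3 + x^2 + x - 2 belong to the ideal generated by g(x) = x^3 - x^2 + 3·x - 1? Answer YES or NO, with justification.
In Q[x] the ideal (g) consists of all multiples of g, so f ∈ (g) iff g | f, i.e. iff the remainder of f on division by g is 0. Divide f by g (g is monic, so eliminate the leading term of the running remainder at each step):
  leading term -2·x^5: subtract (-2·x^2)·g(x) = -2·x^5 + 2·x^4 - 6·x^3 + 2·x^2, leaving -x^2 + x - 2
The remainder r(x) = -x^2 + x - 2 ≠ 0 (and deg r < deg g), so g ∤ f, i.e. f ∉ (g).

Final answer: NO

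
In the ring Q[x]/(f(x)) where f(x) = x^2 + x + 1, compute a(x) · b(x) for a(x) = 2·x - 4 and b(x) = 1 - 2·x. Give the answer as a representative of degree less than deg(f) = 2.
a · b ≡ 14·x (mod f(x))

First multiply in Q[x] without reducing: a · b = -4·x^2 + 10·x - 4. Now divide by f(x) = x^2 + x + 1, eliminating the leading term at each step:
  leading term -4·x^2: subtract (-4)·f(x) = -4·x^2 - 4·x - 4, leaving 14·x
The degree is now < 2, so this is the remainder. Hence a · b ≡ 14·x in Q[x]/(f).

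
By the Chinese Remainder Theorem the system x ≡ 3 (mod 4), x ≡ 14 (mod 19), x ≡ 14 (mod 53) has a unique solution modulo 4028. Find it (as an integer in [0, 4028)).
x ≡ 3035 (mod 4028); the representative in [0, 4028) is 3035

The moduli 4, 19, 53 are pairwise coprime, so by the CRT there is a unique solution mod 4·19·53 = 4028.
Solve by successive substitution. Start with x ≡ 3 (mod 4).
  Combine with x ≡ 14 (mod 19): write x = 3 + 4·t and require 3 + 4·t ≡ 14 (mod 19), i.e. 4·t ≡ 14 − 3 ≡ 11 (mod 19). Since 4^(−1) ≡ 5 (mod 19), t ≡ 5·11 ≡ 17 (mod 19). So x ≡ 3 + 4·17 = 71 (mod 76).
  Combine with x ≡ 14 (mod 53): write x = 71 + 76·t and require 71 + 76·t ≡ 14 (mod 53), i.e. 76·t ≡ 14 − 71 ≡ 49 (mod 53). Since 76^(−1) ≡ 30 (mod 53) (76 ≡ 23 (mod 53)), t ≡ 30·49 ≡ 39 (mod 53). So x ≡ 71 + 76·39 = 3035 (mod 4028).
Unique solution in [0, 4028): x = 3035.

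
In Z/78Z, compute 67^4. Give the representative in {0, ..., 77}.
Use repeated squaring. Binary(4) = 100. Walk through the bits of the exponent 4 left-to-right: at each bit after the leading one, square the running value, then multiply by 67 if the bit is 1 (always reducing mod 78):
  bit 1 = 1 (leading): start with 67.
  bit 2 = 0: square 67^2 = 4489 ≡ 43 (mod 78).
  bit 3 = 0: square 43^2 = 1849 ≡ 55 (mod 78).
Final value: 67^4 ≡ 55 (mod 78).

Final answer: 55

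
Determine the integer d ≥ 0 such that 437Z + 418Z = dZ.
In the PID Z, (a, b) is generated by gcd(a, b). Compute gcd(437, 418) with the extended Euclidean algorithm, tracking rows (r, s, t) with s·437 + t·418 = r:
  row A: (437, 1, 0)   [1·437 + 0·418 = 437]
  row B: (418, 0, 1)   [0·437 + 1·418 = 418]
  437 = 1·418 + 19   → row C = row A − 1·row B = (19, 1, −1)   [check: 1·437 − 1·418 = 19]
  418 = 22·19 + 0   → remainder 0, stop. gcd = 19 (last nonzero row C).
So gcd(437, 418) = 19, with Bézout identity 1·437 − 1·418 = 19. Containment (⊇): the Bézout identity exhibits 19 as an element of (437, 418), giving (19) ⊆ (437, 418). Containment (⊆): since 19 | 437 and 19 | 418 (437 = 19·23, 418 = 19·22), every Z-linear combination of 437 and 418 is divisible by 19, so (437, 418) ⊆ (19). Therefore (437, 418) = (19), d = 19.

Final answer: (437, 418) = (19); d = 19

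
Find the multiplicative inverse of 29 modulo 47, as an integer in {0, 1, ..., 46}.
Apply the extended Euclidean algorithm to (47, 29), tracking rows (r, s, t) with s·47 + t·29 = r. Each division r_prev = q·r_cur + r_new produces the new row as (previous row) − q·(current row):
  row A: (47, 1, 0)   [1·47 + 0·29 = 47]
  row B: (29, 0, 1)   [0·47 + 1·29 = 29]
  47 = 1·29 + 18   → row C = row A − 1·row B = (18, 1, −1)   [check: 1·47 − 1·29 = 18]
  29 = 1·18 + 11   → row D = row B − 1·row C = (11, −1, 2)   [check: −1·47 + 2·29 = 11]
  18 = 1·11 + 7   → row E = row C − 1·row D = (7, 2, −3)   [check: 2·47 − 3·29 = 7]
  11 = 1·7 + 4   → row F = row D − 1·row E = (4, −3, 5)   [check: −3·47 + 5·29 = 4]
  7 = 1·4 + 3   → row G = row E − 1·row F = (3, 5, −8)   [check: 5·47 − 8·29 = 3]
  4 = 1·3 + 1   → row H = row F − 1·row G = (1, −8, 13)   [check: −8·47 + 13·29 = 1]
  3 = 3·1 + 0   → remainder 0, stop. gcd = 1 (last nonzero row H).
The gcd is 1, so 29 is invertible mod 47. The last nonzero row gives −8·47 + 13·29 = 1, so t = 13. So 29^(−1) ≡ 13 (mod 47). Verify: 29 · 13 = 377 ≡ 1 (mod 47). ✓

Final answer: 29^(−1) ≡ 13 (mod 47)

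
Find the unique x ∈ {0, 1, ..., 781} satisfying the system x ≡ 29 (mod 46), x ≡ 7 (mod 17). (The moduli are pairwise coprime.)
The moduli 46, 17 are pairwise coprime, so by the CRT there is a unique solution mod 46·17 = 782.
Solve by successive substitution. Start with x ≡ 29 (mod 46).
  Combine with x ≡ 7 (mod 17): write x = 29 + 46·t and require 29 + 46·t ≡ 7 (mod 17), i.e. 46·t ≡ 7 − 29 ≡ 12 (mod 17). Since 46^(−1) ≡ 10 (mod 17) (46 ≡ 12 (mod 17)), t ≡ 10·12 ≡ 1 (mod 17). So x ≡ 29 + 46·1 = 75 (mod 782).
Unique solution in [0, 782): x = 75.

Final answer: x ≡ 75 (mod 782); the representative in [0, 782) is 75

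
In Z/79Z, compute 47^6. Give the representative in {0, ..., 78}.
Use repeated squaring. Binary(6) = 110. Walk through the bits of the exponent 6 left-to-right: at each bit after the leading one, square the running value, then multiply by 47 if the bit is 1 (always reducing mod 79):
  bit 1 = 1 (leading): start with 47.
  bit 2 = 1: square 47^2 = 2209 ≡ 76; bit is 1, so multiply 76·47 = 3572 ≡ 17 (mod 79).
  bit 3 = 0: square 17^2 = 289 ≡ 52 (mod 79).
Final value: 47^6 ≡ 52 (mod 79).

Final answer: 52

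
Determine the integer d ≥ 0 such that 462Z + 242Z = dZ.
In the PID Z, (a, b) is generated by gcd(a, b). Compute gcd(462, 242) with the extended Euclidean algorithm, tracking rows (r, s, t) with s·462 + t·242 = r:
  row A: (462, 1, 0)   [1·462 + 0·242 = 462]
  row B: (242, 0, 1)   [0·462 + 1·242 = 242]
  462 = 1·242 + 220   → row C = row A − 1·row B = (220, 1, −1)   [check: 1·462 − 1·242 = 220]
  242 = 1·220 + 22   → row D = row B − 1·row C = (22, −1, 2)   [check: −1·462 + 2·242 = 22]
  220 = 10·22 + 0   → remainder 0, stop. gcd = 22 (last nonzero row D).
So gcd(462, 242) = 22, with Bézout identity −1·462 + 2·242 = 22. Containment (⊇): the Bézout identity exhibits 22 as an element of (462, 242), giving (22) ⊆ (462, 242). Containment (⊆): since 22 | 462 and 22 | 242 (462 = 22·21, 242 = 22·11), every Z-linear combination of 462 and 242 is divisible by 22, so (462, 242) ⊆ (22). Therefore (462, 242) = (22), d = 22.

Final answer: (462, 242) = (22); d = 22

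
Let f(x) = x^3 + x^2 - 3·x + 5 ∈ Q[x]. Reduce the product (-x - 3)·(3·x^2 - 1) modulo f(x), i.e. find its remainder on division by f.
a · b ≡ -6·x^2 - 8·x + 18 (mod f(x))

First multiply in Q[x] without reducing: a · b = -3·x^3 - 9·x^2 + x + 3. Now divide by f(x) = x^3 + x^2 - 3·x + 5, eliminating the leading term at each step:
  leading term -3·x^3: subtract (-3)·f(x) = -3·x^3 - 3·x^2 + 9·x - 15, leaving -6·x^2 - 8·x + 18
The degree is now < 3, so this is the remainder. Hence a · b ≡ -6·x^2 - 8·x + 18 in Q[x]/(f).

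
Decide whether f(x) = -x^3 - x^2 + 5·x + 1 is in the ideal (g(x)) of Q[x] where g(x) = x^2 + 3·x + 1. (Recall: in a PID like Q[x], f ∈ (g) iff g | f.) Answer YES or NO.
In Q[x] the ideal (g) consists of all multiples of g, so f ∈ (g) iff g | f, i.e. iff the remainder of f on division by g is 0. Divide f by g (g is monic, so eliminate the leading term of the running remainder at each step):
  leading term -x^3: subtract (-x)·g(x) = -x^3 - 3·x^2 - x, leaving 2·x^2 + 6·x + 1
  leading term 2·x^2: subtract (2)·g(x) = 2·x^2 + 6·x + 2, leaving -1
The remainder r(x) = -1 ≠ 0 (and deg r < deg g), so g ∤ f, i.e. f ∉ (g).

Final answer: NO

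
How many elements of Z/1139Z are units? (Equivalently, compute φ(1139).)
Z/1139Z has φ(1139) = 1056 units

An element a ∈ Z/1139Z is a unit iff gcd(a, 1139) = 1, so the number of units is φ(1139). φ is multiplicative, with φ(p^e) = p^e − p^(e−1). Factorise 1139 = 17 · 67. Then
  φ(1139) = (17 − 1) · (67 − 1) = 16 · 66 = 1056.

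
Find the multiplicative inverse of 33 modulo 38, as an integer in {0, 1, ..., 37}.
Apply the extended Euclidean algorithm to (38, 33), tracking rows (r, s, t) with s·38 + t·33 = r. Each division r_prev = q·r_cur + r_new produces the new row as (previous row) − q·(current row):
  row A: (38, 1, 0)   [1·38 + 0·33 = 38]
  row B: (33, 0, 1)   [0·38 + 1·33 = 33]
  38 = 1·33 + 5   → row C = row A − 1·row B = (5, 1, −1)   [check: 1·38 − 1·33 = 5]
  33 = 6·5 + 3   → row D = row B − 6·row C = (3, −6, 7)   [check: −6·38 + 7·33 = 3]
  5 = 1·3 + 2   → row E = row C − 1·row D = (2, 7, −8)   [check: 7·38 − 8·33 = 2]
  3 = 1·2 + 1   → row F = row D − 1·row E = (1, −13, 15)   [check: −13·38 + 15·33 = 1]
  2 = 2·1 + 0   → remainder 0, stop. gcd = 1 (last nonzero row F).
The gcd is 1, so 33 is invertible mod 38. The last nonzero row gives −13·38 + 15·33 = 1, so t = 15. So 33^(−1) ≡ 15 (mod 38). Verify: 33 · 15 = 495 ≡ 1 (mod 38). ✓

Final answer: 33^(−1) ≡ 15 (mod 38)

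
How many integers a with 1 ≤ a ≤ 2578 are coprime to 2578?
The number of a ∈ {1, ..., 2578} with gcd(a, 2578) = 1 is by definition Euler's totient φ(2578). φ is multiplicative, with φ(p^e) = p^e − p^(e−1). Factorise 2578 = 2 · 1289. Then
  φ(2578) = (2 − 1) · (1289 − 1) = 1 · 1288 = 1288.
So there are 1288 such integers.

Final answer: 1288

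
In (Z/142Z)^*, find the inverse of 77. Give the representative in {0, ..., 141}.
Apply the extended Euclidean algorithm to (142, 77), tracking rows (r, s, t) with s·142 + t·77 = r. Each division r_prev = q·r_cur + r_new produces the new row as (previous row) − q·(current row):
  row A: (142, 1, 0)   [1·142 + 0·77 = 142]
  row B: (77, 0, 1)   [0·142 + 1·77 = 77]
  142 = 1·77 + 65   → row C = row A − 1·row B = (65, 1, −1)   [check: 1·142 − 1·77 = 65]
  77 = 1·65 + 12   → row D = row B − 1·row C = (12, −1, 2)   [check: −1·142 + 2·77 = 12]
  65 = 5·12 + 5   → row E = row C − 5·row D = (5, 6, −11)   [check: 6·142 − 11·77 = 5]
  12 = 2·5 + 2   → row F = row D − 2·row E = (2, −13, 24)   [check: −13·142 + 24·77 = 2]
  5 = 2·2 + 1   → row G = row E − 2·row F = (1, 32, −59)   [check: 32·142 − 59·77 = 1]
  2 = 2·1 + 0   → remainder 0, stop. gcd = 1 (last nonzero row G).
The gcd is 1, so 77 is invertible mod 142. The last nonzero row gives 32·142 − 59·77 = 1, so t = −59. So 77^(−1) ≡ −59 ≡ 83 (mod 142). Verify: 77 · 83 = 6391 ≡ 1 (mod 142). ✓

Final answer: 77^(−1) ≡ 83 (mod 142)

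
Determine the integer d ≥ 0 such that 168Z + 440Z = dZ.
In the PID Z, (a, b) is generated by gcd(a, b). Compute gcd(440, 168) with the extended Euclidean algorithm, tracking rows (r, s, t) with s·440 + t·168 = r:
  row A: (440, 1, 0)   [1·440 + 0·168 = 440]
  row B: (168, 0, 1)   [0·440 + 1·168 = 168]
  440 = 2·168 + 104   → row C = row A − 2·row B = (104, 1, −2)   [check: 1·440 − 2·168 = 104]
  168 = 1·104 + 64   → row D = row B − 1·row C = (64, −1, 3)   [check: −1·440 + 3·168 = 64]
  104 = 1·64 + 40   → row E = row C − 1·row D = (40, 2, −5)   [check: 2·440 − 5·168 = 40]
  64 = 1·40 + 24   → row F = row D − 1·row E = (24, −3, 8)   [check: −3·440 + 8·168 = 24]
  40 = 1·24 + 16   → row G = row E − 1·row F = (16, 5, −13)   [check: 5·440 − 13·168 = 16]
  24 = 1·16 + 8   → row H = row F − 1·row G = (8, −8, 21)   [check: −8·440 + 21·168 = 8]
  16 = 2·8 + 0   → remainder 0, stop. gcd = 8 (last nonzero row H).
So gcd(168, 440) = 8, with Bézout identity −8·440 + 21·168 = 8. Containment (⊇): the Bézout identity exhibits 8 as an element of (168, 440), giving (8) ⊆ (168, 440). Containment (⊆): since 8 | 168 and 8 | 440 (168 = 8·21, 440 = 8·55), every Z-linear combination of 168 and 440 is divisible by 8, so (168, 440) ⊆ (8). Therefore (168, 440) = (8), d = 8.

Final answer: (168, 440) = (8); d = 8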